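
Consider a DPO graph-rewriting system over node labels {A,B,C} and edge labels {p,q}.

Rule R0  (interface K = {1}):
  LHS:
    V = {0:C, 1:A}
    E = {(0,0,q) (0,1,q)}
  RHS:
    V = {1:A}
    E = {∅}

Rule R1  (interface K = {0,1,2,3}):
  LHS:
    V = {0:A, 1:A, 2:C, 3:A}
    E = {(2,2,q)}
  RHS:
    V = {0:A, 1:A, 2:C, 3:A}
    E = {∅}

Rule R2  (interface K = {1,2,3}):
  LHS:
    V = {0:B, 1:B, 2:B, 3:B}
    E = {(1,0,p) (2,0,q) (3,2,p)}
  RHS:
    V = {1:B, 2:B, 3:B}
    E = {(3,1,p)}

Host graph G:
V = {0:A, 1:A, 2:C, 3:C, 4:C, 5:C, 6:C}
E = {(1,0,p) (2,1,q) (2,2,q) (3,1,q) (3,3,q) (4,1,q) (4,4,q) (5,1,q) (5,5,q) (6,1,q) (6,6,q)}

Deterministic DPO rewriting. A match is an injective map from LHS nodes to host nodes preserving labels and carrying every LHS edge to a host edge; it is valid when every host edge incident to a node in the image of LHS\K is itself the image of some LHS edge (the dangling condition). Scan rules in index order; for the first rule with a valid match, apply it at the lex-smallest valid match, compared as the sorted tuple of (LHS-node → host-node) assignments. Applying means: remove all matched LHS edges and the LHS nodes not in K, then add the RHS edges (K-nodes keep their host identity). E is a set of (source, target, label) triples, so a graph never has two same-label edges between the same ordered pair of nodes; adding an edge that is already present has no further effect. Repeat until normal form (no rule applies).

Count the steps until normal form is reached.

Answer: 5

Derivation:
start.  V:7 E:11  edges: 1-p->0 2-q->1 2-q->2 3-q->1 3-q->3 4-q->1 4-q->4 5-q->1 5-q->5 6-q->1 6-q->6
1. fire R0 via {0↦2, 1↦1}  →  V:6 E:9  edges: 1-p->0 3-q->1 3-q->3 4-q->1 4-q->4 5-q->1 5-q->5 6-q->1 6-q->6
2. fire R0 via {0↦3, 1↦1}  →  V:5 E:7  edges: 1-p->0 4-q->1 4-q->4 5-q->1 5-q->5 6-q->1 6-q->6
3. fire R0 via {0↦4, 1↦1}  →  V:4 E:5  edges: 1-p->0 5-q->1 5-q->5 6-q->1 6-q->6
4. fire R0 via {0↦5, 1↦1}  →  V:3 E:3  edges: 1-p->0 6-q->1 6-q->6
5. fire R0 via {0↦6, 1↦1}  →  V:2 E:1  edges: 1-p->0
normal form: no rule applies after step 5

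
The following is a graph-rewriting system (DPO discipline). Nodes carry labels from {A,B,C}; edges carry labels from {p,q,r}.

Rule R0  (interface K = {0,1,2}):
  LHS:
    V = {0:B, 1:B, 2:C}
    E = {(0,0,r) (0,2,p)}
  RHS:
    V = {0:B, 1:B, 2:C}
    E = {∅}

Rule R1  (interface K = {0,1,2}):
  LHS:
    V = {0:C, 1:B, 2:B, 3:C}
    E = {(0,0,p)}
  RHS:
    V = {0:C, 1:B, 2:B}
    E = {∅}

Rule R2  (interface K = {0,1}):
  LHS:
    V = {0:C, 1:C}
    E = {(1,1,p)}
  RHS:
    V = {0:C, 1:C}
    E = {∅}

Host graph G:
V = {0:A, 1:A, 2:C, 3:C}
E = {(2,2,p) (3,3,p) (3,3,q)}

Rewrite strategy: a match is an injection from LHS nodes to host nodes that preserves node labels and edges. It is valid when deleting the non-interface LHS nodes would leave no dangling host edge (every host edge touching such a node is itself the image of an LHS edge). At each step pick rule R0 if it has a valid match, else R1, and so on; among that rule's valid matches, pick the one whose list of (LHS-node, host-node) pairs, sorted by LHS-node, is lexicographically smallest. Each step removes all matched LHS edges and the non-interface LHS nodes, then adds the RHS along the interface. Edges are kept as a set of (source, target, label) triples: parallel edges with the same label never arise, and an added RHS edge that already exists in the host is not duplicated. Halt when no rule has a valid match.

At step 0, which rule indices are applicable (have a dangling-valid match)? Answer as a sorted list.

R0: no valid match — LHS pattern not found
R1: no valid match — LHS pattern not found
R2: 2 valid matches — {0↦2, 1↦3}, {0↦3, 1↦2}

Answer: [R2]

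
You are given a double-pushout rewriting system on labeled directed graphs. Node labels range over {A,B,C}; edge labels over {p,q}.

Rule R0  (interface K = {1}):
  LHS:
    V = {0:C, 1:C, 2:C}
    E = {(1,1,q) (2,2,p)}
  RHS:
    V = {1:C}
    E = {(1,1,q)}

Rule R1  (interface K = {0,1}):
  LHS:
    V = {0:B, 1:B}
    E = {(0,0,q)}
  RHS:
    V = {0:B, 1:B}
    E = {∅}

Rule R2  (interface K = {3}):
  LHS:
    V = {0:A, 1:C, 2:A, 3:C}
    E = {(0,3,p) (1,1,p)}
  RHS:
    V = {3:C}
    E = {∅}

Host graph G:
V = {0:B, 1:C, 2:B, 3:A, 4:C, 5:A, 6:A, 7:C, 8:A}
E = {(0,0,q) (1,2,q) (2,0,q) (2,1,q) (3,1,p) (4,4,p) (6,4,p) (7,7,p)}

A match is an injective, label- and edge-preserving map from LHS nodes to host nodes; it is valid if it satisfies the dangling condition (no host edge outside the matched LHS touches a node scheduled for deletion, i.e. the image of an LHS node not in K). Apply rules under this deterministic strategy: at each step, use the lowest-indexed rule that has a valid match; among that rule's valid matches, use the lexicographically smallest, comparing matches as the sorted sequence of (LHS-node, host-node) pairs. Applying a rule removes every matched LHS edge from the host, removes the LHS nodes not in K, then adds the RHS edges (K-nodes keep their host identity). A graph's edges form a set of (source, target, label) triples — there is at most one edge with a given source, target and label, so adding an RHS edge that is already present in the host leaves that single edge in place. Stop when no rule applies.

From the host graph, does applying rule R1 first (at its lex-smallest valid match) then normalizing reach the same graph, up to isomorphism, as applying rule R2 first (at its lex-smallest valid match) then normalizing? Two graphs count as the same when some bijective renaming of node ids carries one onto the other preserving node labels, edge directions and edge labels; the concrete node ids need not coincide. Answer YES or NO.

Answer: YES

Rewrite trace:
branch R1-first: apply at {0↦0, 1↦2} → |E|=7, then 1 more step(s) → NF |V|=6 |E|=5 V={0:B, 1:C, 2:B, 4:C, 6:A, 8:A} E=1-q->2 2-q->0 2-q->1 4-p->4 6-p->4
branch R2-first: apply at {0↦3, 1↦7, 2↦5, 3↦1} → |E|=6, then 1 more step(s) → NF |V|=6 |E|=5 V={0:B, 1:C, 2:B, 4:C, 6:A, 8:A} E=1-q->2 2-q->0 2-q->1 4-p->4 6-p->4
graphs isomorphic (equal up to label-preserving node renaming)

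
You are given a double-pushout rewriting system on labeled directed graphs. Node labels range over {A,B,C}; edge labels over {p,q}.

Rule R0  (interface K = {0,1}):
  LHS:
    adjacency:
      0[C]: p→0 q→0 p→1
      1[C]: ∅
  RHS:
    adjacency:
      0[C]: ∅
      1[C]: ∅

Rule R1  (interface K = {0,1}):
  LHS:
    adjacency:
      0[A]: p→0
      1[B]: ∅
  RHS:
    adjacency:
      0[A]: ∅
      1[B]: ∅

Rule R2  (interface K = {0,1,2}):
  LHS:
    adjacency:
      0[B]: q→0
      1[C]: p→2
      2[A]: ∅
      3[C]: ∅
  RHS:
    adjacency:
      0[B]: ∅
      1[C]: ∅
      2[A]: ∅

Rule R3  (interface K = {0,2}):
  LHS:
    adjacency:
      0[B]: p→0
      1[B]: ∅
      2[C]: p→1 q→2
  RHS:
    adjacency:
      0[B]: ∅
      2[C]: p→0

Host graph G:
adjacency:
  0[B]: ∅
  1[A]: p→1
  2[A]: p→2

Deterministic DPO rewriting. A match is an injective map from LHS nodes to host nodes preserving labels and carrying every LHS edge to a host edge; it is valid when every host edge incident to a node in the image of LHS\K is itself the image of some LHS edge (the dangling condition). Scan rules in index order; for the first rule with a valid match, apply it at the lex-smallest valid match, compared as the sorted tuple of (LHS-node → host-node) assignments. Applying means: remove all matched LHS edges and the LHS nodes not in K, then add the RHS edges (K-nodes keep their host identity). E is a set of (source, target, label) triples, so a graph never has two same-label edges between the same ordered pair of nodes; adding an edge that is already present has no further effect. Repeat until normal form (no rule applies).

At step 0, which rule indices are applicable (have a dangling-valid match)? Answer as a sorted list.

R0: no valid match — LHS pattern not found
R1: 2 valid matches — {0↦1, 1↦0}, {0↦2, 1↦0}
R2: no valid match — LHS pattern not found
R3: no valid match — LHS pattern not found

Answer: [R1]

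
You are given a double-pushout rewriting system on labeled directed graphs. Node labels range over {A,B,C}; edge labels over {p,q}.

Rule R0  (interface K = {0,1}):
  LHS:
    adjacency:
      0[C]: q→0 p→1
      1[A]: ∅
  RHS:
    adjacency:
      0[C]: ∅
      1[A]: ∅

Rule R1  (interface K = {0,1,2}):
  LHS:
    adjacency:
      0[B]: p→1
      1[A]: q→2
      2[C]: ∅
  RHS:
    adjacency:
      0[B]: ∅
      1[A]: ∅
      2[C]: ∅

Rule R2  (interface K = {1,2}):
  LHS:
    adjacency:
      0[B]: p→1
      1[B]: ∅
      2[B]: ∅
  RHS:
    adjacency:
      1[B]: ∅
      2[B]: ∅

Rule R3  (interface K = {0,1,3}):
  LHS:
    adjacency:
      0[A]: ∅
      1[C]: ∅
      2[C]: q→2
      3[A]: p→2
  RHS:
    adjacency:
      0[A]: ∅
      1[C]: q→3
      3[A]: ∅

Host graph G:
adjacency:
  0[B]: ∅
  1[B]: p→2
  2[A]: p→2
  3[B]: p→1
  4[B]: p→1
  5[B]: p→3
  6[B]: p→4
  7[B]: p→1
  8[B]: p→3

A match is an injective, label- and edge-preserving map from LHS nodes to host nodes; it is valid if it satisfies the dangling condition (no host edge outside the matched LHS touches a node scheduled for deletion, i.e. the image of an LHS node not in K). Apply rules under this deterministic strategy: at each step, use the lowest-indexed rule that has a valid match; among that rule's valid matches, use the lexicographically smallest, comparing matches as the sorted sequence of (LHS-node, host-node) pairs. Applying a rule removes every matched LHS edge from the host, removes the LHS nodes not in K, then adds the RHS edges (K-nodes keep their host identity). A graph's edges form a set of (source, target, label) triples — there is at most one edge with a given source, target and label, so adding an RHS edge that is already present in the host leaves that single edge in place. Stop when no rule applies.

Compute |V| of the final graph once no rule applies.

start.  V:9 E:8  edges: 1-p->2 2-p->2 3-p->1 4-p->1 5-p->3 6-p->4 7-p->1 8-p->3
1. fire R2 via {0↦5, 1↦3, 2↦0}  →  V:8 E:7  edges: 1-p->2 2-p->2 3-p->1 4-p->1 6-p->4 7-p->1 8-p->3
2. fire R2 via {0↦6, 1↦4, 2↦0}  →  V:7 E:6  edges: 1-p->2 2-p->2 3-p->1 4-p->1 7-p->1 8-p->3
3. fire R2 via {0↦4, 1↦1, 2↦0}  →  V:6 E:5  edges: 1-p->2 2-p->2 3-p->1 7-p->1 8-p->3
4. fire R2 via {0↦7, 1↦1, 2↦0}  →  V:5 E:4  edges: 1-p->2 2-p->2 3-p->1 8-p->3
5. fire R2 via {0↦8, 1↦3, 2↦0}  →  V:4 E:3  edges: 1-p->2 2-p->2 3-p->1
6. fire R2 via {0↦3, 1↦1, 2↦0}  →  V:3 E:2  edges: 1-p->2 2-p->2
normal form: no rule applies after step 6
NF nodes: {0:B, 1:B, 2:A}

Answer: 3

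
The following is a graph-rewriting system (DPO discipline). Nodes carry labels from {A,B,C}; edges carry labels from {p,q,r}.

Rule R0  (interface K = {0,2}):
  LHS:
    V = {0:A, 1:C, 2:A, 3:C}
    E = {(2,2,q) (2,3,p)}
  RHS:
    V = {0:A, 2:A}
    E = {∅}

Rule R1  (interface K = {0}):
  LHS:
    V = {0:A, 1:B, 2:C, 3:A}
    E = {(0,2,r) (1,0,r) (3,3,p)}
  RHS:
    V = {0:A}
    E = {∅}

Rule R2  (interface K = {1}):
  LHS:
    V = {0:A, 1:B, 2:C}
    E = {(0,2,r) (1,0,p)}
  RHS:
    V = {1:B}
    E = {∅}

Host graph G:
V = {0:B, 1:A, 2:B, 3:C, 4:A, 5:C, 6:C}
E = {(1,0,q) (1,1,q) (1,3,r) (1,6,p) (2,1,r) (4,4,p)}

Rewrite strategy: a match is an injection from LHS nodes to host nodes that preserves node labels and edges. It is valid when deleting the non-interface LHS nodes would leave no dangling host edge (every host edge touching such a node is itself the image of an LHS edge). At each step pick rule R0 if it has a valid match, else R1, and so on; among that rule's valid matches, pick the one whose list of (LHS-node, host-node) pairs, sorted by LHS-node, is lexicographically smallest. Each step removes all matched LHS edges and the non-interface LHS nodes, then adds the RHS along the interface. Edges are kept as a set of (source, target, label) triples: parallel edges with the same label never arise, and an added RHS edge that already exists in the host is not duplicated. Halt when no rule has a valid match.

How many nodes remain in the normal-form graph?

start.  V:7 E:6  edges: 1-q->0 1-q->1 1-r->3 1-p->6 2-r->1 4-p->4
1. fire R0 via {0↦4, 1↦5, 2↦1, 3↦6}  →  V:5 E:4  edges: 1-q->0 1-r->3 2-r->1 4-p->4
2. fire R1 via {0↦1, 1↦2, 2↦3, 3↦4}  →  V:2 E:1  edges: 1-q->0
final graph: no rule applies after step 2
NF nodes: {0:B, 1:A}

Answer: 2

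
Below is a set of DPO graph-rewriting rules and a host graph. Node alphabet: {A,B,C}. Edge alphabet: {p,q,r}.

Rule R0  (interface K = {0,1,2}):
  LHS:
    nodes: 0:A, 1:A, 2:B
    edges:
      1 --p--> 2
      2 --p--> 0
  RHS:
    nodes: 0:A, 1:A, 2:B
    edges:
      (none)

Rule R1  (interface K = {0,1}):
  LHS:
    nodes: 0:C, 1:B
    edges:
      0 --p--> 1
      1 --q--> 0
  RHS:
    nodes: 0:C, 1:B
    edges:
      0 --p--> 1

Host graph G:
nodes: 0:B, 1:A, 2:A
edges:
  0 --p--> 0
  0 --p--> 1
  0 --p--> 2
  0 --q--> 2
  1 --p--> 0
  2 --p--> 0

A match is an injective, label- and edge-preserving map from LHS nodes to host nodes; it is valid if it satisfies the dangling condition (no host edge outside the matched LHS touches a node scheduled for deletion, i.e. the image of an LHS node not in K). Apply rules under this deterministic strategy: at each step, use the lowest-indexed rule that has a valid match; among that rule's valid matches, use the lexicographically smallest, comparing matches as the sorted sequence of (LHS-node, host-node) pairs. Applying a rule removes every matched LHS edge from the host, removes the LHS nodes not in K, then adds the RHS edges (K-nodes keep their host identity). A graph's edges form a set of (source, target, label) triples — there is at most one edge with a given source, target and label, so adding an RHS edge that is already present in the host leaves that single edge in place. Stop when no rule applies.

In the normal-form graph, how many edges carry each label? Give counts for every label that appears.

Answer: p:1 q:1

Rewrite trace:
initial: |V|=3 |E|=6  E = 0-p->0 0-p->1 0-p->2 0-q->2 1-p->0 2-p->0
step 1: apply R0 at {0↦1, 1↦2, 2↦0}  → |V|=3 |E|=4  E = 0-p->0 0-p->2 0-q->2 1-p->0
step 2: apply R0 at {0↦2, 1↦1, 2↦0}  → |V|=3 |E|=2  E = 0-p->0 0-q->2
halt: no rule applies after step 2
NF edges: [(0, 0, 'p'), (0, 2, 'q')]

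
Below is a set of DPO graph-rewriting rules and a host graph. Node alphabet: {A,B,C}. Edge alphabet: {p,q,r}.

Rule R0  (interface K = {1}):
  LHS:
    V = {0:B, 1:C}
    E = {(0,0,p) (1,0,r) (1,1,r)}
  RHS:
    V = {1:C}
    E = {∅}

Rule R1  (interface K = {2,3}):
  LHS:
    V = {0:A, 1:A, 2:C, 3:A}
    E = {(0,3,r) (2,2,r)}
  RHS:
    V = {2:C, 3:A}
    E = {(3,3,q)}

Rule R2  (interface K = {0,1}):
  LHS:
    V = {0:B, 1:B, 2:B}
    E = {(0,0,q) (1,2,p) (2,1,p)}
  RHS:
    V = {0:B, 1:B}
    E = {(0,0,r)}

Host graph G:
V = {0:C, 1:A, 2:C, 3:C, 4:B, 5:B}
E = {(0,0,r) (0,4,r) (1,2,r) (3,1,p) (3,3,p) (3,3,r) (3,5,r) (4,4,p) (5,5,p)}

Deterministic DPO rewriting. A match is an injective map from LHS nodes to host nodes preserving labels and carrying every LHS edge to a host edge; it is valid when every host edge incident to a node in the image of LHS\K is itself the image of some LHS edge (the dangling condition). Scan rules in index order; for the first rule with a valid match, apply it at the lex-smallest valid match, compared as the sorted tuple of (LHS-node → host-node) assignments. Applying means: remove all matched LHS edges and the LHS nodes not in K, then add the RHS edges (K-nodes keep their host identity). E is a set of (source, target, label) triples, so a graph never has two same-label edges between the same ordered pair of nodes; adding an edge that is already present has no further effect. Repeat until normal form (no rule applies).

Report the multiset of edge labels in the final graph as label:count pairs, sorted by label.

[0] host  ⇒  6 nodes, 9 edges  {0-r->0 0-r->4 1-r->2 3-p->1 3-p->3 3-r->3 3-r->5 4-p->4 5-p->5}
[1] R0 @ {0↦4, 1↦0}  ⇒  5 nodes, 6 edges  {1-r->2 3-p->1 3-p->3 3-r->3 3-r->5 5-p->5}
[2] R0 @ {0↦5, 1↦3}  ⇒  4 nodes, 3 edges  {1-r->2 3-p->1 3-p->3}
normal form: no rule applies after step 2
NF edges: [(1, 2, 'r'), (3, 1, 'p'), (3, 3, 'p')]

Answer: p:2 r:1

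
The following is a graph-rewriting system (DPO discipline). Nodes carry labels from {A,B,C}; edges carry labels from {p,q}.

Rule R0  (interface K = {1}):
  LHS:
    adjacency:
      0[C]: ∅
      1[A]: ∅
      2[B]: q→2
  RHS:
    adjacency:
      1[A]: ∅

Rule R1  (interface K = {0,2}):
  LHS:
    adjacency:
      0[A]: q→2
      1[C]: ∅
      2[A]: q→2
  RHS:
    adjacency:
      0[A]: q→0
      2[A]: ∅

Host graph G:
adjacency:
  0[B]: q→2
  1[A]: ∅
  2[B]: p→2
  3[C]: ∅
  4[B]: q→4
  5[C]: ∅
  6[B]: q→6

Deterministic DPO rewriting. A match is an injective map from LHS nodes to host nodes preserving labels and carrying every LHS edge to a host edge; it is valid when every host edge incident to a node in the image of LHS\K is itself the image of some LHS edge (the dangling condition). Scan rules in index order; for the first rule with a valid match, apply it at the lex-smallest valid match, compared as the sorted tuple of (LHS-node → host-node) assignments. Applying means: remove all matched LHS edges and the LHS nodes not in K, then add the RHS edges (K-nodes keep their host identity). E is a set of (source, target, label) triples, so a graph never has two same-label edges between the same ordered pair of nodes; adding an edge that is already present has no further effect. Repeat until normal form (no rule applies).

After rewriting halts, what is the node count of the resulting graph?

[0] host  ⇒  7 nodes, 4 edges  {0-q->2 2-p->2 4-q->4 6-q->6}
[1] R0 @ {0↦3, 1↦1, 2↦4}  ⇒  5 nodes, 3 edges  {0-q->2 2-p->2 6-q->6}
[2] R0 @ {0↦5, 1↦1, 2↦6}  ⇒  3 nodes, 2 edges  {0-q->2 2-p->2}
final graph: no rule applies after step 2
NF nodes: {0:B, 1:A, 2:B}

Answer: 3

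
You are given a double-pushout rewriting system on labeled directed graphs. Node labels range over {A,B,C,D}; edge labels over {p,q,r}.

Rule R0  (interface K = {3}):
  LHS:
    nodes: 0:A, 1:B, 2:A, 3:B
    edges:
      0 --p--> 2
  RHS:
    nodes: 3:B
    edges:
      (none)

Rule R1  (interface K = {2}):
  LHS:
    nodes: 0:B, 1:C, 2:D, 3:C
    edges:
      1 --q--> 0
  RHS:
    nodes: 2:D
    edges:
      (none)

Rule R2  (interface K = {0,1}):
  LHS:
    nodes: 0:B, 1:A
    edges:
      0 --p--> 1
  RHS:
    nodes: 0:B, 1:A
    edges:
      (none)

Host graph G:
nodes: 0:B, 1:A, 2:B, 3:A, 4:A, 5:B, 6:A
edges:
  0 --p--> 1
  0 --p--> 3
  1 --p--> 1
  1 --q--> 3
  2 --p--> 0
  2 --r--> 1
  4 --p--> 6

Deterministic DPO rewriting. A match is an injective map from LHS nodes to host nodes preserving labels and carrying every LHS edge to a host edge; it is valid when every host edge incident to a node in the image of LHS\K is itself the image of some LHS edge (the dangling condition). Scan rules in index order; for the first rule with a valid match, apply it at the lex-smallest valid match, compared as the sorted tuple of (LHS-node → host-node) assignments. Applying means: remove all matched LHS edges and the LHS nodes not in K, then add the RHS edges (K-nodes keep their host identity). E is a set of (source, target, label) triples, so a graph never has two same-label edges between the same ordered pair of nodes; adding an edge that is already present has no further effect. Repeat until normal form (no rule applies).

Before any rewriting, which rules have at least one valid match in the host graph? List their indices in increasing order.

R0: 2 valid matches — {0↦4, 1↦5, 2↦6, 3↦0}, {0↦4, 1↦5, 2↦6, 3↦2}
R1: no valid match — LHS pattern not found
R2: 2 valid matches — {0↦0, 1↦1}, {0↦0, 1↦3}

Answer: [R0,R2]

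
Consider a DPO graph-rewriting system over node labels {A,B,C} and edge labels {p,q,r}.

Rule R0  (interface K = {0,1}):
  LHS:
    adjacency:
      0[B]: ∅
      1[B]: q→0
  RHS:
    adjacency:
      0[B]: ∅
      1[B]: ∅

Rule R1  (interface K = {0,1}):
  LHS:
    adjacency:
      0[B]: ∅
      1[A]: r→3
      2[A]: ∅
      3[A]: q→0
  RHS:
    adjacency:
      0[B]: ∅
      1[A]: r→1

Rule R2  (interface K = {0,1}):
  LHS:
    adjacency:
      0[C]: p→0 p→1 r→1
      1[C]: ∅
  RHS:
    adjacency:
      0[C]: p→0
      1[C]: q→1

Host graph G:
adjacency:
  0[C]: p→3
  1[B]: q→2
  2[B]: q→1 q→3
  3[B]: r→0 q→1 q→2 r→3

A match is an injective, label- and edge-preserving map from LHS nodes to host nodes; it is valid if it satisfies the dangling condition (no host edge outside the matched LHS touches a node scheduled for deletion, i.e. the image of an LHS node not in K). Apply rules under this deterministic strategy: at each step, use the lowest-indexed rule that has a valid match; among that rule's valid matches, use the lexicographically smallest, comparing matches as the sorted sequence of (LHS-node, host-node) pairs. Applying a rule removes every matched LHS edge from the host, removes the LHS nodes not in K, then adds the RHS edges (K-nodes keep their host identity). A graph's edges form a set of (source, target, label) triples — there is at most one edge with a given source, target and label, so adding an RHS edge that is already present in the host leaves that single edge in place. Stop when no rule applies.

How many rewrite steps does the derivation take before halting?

Answer: 5

Rewrite trace:
[0] host  ⇒  4 nodes, 8 edges  {0-p->3 1-q->2 2-q->1 2-q->3 3-r->0 3-q->1 3-q->2 3-r->3}
[1] R0 @ {0↦1, 1↦2}  ⇒  4 nodes, 7 edges  {0-p->3 1-q->2 2-q->3 3-r->0 3-q->1 3-q->2 3-r->3}
[2] R0 @ {0↦1, 1↦3}  ⇒  4 nodes, 6 edges  {0-p->3 1-q->2 2-q->3 3-r->0 3-q->2 3-r->3}
[3] R0 @ {0↦2, 1↦1}  ⇒  4 nodes, 5 edges  {0-p->3 2-q->3 3-r->0 3-q->2 3-r->3}
[4] R0 @ {0↦2, 1↦3}  ⇒  4 nodes, 4 edges  {0-p->3 2-q->3 3-r->0 3-r->3}
[5] R0 @ {0↦3, 1↦2}  ⇒  4 nodes, 3 edges  {0-p->3 3-r->0 3-r->3}
halt: no rule applies after step 5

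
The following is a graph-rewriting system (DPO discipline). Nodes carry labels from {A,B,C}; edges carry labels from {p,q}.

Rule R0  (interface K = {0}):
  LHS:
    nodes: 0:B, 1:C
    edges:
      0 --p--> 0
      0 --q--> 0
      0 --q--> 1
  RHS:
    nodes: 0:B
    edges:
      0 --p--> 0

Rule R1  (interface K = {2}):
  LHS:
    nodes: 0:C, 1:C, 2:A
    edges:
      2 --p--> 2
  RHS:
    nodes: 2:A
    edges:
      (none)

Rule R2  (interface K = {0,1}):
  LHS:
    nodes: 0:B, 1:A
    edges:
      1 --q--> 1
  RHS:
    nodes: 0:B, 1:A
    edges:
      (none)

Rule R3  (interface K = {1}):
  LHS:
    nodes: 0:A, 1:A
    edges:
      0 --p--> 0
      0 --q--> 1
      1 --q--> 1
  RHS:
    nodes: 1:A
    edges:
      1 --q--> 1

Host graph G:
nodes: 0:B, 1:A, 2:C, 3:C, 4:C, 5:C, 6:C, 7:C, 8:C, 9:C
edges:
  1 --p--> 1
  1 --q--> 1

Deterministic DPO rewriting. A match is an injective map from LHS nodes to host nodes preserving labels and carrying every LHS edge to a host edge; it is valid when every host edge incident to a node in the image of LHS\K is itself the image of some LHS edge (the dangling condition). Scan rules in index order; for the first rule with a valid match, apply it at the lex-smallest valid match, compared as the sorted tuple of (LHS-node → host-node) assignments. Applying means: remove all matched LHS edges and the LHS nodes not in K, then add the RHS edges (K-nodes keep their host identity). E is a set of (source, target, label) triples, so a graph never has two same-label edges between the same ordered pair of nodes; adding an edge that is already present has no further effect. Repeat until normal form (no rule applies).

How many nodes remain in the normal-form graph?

Answer: 8

Rewrite trace:
[0] host  ⇒  10 nodes, 2 edges  {1-p->1 1-q->1}
[1] R1 @ {0↦2, 1↦3, 2↦1}  ⇒  8 nodes, 1 edges  {1-q->1}
[2] R2 @ {0↦0, 1↦1}  ⇒  8 nodes, 0 edges  {∅}
normal form: no rule applies after step 2
NF nodes: {0:B, 1:A, 4:C, 5:C, 6:C, 7:C, 8:C, 9:C}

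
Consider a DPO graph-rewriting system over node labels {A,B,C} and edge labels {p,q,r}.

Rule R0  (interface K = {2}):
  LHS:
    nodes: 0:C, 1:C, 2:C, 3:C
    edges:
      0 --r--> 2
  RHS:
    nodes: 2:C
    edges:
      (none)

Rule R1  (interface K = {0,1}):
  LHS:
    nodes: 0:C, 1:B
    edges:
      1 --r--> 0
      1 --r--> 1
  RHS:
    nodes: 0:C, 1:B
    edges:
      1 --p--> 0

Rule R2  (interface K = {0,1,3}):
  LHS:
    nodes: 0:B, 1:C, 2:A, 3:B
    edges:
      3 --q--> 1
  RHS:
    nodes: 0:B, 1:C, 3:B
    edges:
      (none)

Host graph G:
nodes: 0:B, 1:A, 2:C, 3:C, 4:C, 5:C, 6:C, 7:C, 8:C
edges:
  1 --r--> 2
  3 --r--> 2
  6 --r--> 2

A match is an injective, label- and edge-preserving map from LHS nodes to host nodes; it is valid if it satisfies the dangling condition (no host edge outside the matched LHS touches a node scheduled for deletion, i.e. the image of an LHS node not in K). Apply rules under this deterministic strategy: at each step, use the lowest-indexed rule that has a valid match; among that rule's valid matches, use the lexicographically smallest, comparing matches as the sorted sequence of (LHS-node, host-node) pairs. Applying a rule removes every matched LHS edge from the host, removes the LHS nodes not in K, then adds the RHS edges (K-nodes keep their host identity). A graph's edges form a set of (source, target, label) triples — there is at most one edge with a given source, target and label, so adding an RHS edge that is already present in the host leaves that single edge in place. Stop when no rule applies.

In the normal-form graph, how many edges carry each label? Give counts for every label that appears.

[0] host  ⇒  9 nodes, 3 edges  {1-r->2 3-r->2 6-r->2}
[1] R0 @ {0↦3, 1↦4, 2↦2, 3↦5}  ⇒  6 nodes, 2 edges  {1-r->2 6-r->2}
[2] R0 @ {0↦6, 1↦7, 2↦2, 3↦8}  ⇒  3 nodes, 1 edges  {1-r->2}
normal form: no rule applies after step 2
NF edges: [(1, 2, 'r')]

Answer: r:1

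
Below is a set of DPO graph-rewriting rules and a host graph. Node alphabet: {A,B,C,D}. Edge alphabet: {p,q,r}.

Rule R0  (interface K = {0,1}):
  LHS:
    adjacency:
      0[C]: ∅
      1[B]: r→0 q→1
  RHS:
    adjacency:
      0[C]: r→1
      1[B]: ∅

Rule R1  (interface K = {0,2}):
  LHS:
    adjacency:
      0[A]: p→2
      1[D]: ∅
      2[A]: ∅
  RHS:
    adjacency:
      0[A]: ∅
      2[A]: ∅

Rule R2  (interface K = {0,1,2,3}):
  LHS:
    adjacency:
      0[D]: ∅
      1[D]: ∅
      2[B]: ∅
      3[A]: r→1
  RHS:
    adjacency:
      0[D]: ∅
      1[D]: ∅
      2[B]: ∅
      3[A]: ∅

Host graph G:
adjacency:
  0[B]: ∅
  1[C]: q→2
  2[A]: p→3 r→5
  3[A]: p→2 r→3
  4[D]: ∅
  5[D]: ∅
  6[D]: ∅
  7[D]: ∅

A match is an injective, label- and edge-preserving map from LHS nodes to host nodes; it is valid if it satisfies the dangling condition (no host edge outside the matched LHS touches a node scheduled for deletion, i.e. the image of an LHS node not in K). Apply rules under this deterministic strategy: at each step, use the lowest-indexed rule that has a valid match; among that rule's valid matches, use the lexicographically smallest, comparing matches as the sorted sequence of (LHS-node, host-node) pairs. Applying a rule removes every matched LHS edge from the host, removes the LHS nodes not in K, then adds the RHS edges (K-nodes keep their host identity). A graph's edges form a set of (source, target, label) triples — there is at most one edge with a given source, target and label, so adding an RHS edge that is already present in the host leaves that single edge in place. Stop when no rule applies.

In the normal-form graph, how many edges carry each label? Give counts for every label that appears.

Answer: q:1 r:1

Steps:
[0] host  ⇒  8 nodes, 5 edges  {1-q->2 2-p->3 2-r->5 3-p->2 3-r->3}
[1] R1 @ {0↦2, 1↦4, 2↦3}  ⇒  7 nodes, 4 edges  {1-q->2 2-r->5 3-p->2 3-r->3}
[2] R1 @ {0↦3, 1↦6, 2↦2}  ⇒  6 nodes, 3 edges  {1-q->2 2-r->5 3-r->3}
[3] R2 @ {0↦7, 1↦5, 2↦0, 3↦2}  ⇒  6 nodes, 2 edges  {1-q->2 3-r->3}
halt: no rule applies after step 3
NF edges: [(1, 2, 'q'), (3, 3, 'r')]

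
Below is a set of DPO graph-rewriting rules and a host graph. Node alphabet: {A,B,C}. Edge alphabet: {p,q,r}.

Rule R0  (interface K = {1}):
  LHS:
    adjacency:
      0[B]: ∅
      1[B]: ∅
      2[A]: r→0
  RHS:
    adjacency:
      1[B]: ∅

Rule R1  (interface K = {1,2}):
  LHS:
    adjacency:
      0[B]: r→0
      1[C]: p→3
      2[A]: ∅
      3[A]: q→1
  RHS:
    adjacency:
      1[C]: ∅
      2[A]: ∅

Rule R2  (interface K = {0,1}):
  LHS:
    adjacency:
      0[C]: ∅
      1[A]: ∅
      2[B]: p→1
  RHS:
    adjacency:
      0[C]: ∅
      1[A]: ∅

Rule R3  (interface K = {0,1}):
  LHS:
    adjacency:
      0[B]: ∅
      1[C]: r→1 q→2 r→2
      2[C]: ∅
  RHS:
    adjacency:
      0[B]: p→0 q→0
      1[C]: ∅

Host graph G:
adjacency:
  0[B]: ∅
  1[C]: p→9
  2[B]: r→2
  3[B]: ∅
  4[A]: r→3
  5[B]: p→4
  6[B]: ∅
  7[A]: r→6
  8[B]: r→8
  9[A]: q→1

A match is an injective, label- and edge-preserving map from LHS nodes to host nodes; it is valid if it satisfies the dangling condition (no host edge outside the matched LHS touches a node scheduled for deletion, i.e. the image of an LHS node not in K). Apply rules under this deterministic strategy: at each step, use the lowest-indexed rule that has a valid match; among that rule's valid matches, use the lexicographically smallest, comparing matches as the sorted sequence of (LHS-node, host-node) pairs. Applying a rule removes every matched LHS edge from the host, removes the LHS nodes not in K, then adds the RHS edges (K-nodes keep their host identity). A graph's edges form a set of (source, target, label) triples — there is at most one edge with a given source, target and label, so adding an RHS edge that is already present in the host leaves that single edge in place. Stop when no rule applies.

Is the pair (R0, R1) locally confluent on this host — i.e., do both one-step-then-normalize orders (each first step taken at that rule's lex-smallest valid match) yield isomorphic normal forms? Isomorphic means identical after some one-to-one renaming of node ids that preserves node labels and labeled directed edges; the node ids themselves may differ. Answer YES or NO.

Answer: YES

Derivation:
branch R0-first: apply at {0↦6, 1↦0, 2↦7} → |E|=6, then 3 more step(s) → NF |V|=3 |E|=1 V={0:B, 1:C, 8:B} E=8-r->8
branch R1-first: apply at {0↦2, 1↦1, 2↦4, 3↦9} → |E|=4, then 3 more step(s) → NF |V|=3 |E|=1 V={0:B, 1:C, 8:B} E=8-r->8
graphs isomorphic (equal up to label-preserving node renaming)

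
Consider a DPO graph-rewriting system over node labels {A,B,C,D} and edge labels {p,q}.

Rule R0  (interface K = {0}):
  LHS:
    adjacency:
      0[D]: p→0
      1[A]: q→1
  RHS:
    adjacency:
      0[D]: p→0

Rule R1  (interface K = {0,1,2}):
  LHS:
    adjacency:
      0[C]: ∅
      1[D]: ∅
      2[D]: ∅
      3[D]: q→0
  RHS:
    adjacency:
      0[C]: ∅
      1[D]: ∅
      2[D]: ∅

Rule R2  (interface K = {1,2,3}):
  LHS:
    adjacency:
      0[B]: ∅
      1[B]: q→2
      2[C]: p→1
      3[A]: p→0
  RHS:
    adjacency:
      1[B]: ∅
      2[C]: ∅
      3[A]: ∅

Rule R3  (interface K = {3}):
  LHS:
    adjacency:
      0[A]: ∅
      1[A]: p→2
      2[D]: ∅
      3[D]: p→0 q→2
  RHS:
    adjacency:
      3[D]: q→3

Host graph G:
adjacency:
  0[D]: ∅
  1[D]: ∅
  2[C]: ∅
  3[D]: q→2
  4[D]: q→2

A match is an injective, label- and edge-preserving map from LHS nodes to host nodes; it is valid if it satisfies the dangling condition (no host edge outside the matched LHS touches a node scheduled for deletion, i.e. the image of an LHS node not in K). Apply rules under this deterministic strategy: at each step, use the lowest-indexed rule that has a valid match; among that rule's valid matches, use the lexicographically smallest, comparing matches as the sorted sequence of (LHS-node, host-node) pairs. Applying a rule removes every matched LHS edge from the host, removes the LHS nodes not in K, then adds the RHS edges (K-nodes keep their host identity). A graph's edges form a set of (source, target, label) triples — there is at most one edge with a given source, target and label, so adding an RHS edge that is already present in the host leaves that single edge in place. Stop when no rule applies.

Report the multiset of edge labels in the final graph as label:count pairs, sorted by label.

start.  V:5 E:2  edges: 3-q->2 4-q->2
1. fire R1 via {0↦2, 1↦0, 2↦1, 3↦3}  →  V:4 E:1  edges: 4-q->2
2. fire R1 via {0↦2, 1↦0, 2↦1, 3↦4}  →  V:3 E:0  edges: ∅
halt: no rule applies after step 2
NF edges: []

Answer: (no edges)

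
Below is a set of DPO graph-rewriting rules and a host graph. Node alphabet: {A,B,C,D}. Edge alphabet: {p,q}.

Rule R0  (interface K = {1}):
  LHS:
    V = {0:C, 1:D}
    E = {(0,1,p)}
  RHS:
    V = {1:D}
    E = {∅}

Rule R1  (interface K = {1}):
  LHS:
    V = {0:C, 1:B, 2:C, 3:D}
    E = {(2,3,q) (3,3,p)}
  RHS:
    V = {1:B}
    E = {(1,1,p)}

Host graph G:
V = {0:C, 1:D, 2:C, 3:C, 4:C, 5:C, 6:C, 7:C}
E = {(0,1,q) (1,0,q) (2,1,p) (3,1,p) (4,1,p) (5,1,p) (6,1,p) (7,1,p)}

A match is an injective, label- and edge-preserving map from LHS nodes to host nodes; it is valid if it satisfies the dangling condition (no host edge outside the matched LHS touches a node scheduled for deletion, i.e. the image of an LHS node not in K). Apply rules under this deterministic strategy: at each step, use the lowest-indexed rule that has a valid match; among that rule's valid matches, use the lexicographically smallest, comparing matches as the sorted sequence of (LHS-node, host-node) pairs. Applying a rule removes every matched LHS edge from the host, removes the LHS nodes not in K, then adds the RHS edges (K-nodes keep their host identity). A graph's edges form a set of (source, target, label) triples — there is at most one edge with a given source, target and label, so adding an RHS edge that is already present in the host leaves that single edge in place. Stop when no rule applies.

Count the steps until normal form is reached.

start.  V:8 E:8  edges: 0-q->1 1-q->0 2-p->1 3-p->1 4-p->1 5-p->1 6-p->1 7-p->1
1. fire R0 via {0↦2, 1↦1}  →  V:7 E:7  edges: 0-q->1 1-q->0 3-p->1 4-p->1 5-p->1 6-p->1 7-p->1
2. fire R0 via {0↦3, 1↦1}  →  V:6 E:6  edges: 0-q->1 1-q->0 4-p->1 5-p->1 6-p->1 7-p->1
3. fire R0 via {0↦4, 1↦1}  →  V:5 E:5  edges: 0-q->1 1-q->0 5-p->1 6-p->1 7-p->1
4. fire R0 via {0↦5, 1↦1}  →  V:4 E:4  edges: 0-q->1 1-q->0 6-p->1 7-p->1
5. fire R0 via {0↦6, 1↦1}  →  V:3 E:3  edges: 0-q->1 1-q->0 7-p->1
6. fire R0 via {0↦7, 1↦1}  →  V:2 E:2  edges: 0-q->1 1-q->0
final graph: no rule applies after step 6

Answer: 6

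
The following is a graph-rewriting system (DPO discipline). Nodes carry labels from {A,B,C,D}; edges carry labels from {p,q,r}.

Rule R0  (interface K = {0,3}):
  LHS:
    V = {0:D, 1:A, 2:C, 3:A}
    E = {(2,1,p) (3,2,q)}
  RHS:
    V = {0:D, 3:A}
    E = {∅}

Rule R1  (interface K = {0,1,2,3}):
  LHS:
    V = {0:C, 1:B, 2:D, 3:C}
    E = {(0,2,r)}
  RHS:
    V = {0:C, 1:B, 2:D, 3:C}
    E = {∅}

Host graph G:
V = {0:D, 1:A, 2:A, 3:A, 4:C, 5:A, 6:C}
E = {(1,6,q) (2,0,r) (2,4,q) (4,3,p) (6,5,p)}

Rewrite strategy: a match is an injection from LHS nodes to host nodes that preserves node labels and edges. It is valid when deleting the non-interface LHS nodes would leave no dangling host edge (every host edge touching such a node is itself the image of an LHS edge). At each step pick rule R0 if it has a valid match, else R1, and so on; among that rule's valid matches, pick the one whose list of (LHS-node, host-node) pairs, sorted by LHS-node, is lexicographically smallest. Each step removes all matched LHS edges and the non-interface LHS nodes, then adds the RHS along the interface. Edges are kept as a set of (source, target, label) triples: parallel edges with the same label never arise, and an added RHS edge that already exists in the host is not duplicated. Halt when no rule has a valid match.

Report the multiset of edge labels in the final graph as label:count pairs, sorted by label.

Answer: r:1

Steps:
start.  V:7 E:5  edges: 1-q->6 2-r->0 2-q->4 4-p->3 6-p->5
1. fire R0 via {0↦0, 1↦3, 2↦4, 3↦2}  →  V:5 E:3  edges: 1-q->6 2-r->0 6-p->5
2. fire R0 via {0↦0, 1↦5, 2↦6, 3↦1}  →  V:3 E:1  edges: 2-r->0
halt: no rule applies after step 2
NF edges: [(2, 0, 'r')]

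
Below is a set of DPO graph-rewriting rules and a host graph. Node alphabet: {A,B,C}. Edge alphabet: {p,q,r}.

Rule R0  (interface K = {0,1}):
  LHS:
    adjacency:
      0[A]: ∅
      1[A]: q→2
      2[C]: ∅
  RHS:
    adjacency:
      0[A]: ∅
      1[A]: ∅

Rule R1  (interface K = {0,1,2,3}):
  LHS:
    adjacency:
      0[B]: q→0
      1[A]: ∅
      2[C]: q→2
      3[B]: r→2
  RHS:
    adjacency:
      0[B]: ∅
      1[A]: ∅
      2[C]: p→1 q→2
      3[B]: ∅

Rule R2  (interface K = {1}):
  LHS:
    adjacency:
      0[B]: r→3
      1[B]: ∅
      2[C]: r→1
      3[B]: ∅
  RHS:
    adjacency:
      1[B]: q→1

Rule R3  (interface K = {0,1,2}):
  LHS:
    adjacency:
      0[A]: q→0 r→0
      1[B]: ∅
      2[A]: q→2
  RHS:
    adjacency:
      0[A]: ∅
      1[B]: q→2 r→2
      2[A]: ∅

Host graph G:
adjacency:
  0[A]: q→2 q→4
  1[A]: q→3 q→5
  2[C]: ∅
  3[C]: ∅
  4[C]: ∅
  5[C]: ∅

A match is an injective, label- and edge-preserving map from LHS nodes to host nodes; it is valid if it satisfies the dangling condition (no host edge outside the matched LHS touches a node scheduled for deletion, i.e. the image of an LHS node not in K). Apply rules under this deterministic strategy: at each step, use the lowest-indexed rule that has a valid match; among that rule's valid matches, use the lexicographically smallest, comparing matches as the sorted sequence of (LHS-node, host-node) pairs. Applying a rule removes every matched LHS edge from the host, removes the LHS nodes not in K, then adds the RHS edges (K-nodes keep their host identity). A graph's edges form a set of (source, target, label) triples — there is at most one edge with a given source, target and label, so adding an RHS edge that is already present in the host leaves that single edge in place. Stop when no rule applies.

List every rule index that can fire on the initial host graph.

Answer: [R0]

Derivation:
R0: 4 valid matches — {0↦0, 1↦1, 2↦3}, {0↦0, 1↦1, 2↦5}, {0↦1, 1↦0, 2↦2} (+1 more)
R1: no valid match — LHS pattern not found
R2: no valid match — LHS pattern not found
R3: no valid match — LHS pattern not found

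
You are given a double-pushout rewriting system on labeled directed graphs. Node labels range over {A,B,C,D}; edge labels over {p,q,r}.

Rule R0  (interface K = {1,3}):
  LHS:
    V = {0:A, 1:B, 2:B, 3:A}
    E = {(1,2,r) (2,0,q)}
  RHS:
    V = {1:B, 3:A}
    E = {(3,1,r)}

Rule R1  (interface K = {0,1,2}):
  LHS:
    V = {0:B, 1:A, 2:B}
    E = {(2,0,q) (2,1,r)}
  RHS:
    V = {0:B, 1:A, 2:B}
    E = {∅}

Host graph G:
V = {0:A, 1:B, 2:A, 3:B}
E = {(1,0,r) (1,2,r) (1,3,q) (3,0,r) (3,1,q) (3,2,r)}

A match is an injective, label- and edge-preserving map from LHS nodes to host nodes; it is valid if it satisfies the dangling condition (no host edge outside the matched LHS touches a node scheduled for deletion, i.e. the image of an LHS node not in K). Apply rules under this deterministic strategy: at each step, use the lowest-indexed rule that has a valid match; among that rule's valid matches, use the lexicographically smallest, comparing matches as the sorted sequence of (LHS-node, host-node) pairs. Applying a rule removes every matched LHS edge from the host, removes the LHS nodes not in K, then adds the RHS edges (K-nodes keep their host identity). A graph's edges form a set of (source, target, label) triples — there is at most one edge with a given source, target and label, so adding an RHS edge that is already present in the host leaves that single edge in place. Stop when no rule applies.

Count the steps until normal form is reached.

Answer: 2

Rewrite trace:
[0] host  ⇒  4 nodes, 6 edges  {1-r->0 1-r->2 1-q->3 3-r->0 3-q->1 3-r->2}
[1] R1 @ {0↦1, 1↦0, 2↦3}  ⇒  4 nodes, 4 edges  {1-r->0 1-r->2 1-q->3 3-r->2}
[2] R1 @ {0↦3, 1↦0, 2↦1}  ⇒  4 nodes, 2 edges  {1-r->2 3-r->2}
normal form: no rule applies after step 2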